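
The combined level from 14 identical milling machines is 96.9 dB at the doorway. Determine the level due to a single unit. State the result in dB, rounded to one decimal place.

14 equal contributions raise the level by 10·log₁₀ 14 = 11.461 dB, so each unit alone gives 96.9 − 11.461.

85.4 dB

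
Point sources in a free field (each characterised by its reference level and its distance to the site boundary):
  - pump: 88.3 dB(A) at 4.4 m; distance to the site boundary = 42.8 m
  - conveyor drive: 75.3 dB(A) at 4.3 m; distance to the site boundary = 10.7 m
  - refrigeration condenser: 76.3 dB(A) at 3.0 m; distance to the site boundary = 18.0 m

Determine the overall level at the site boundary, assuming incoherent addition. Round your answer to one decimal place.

71.4 dB(A)

Propagate each source to the receiver with L = L_ref − 20·log₁₀(r/r_ref), then add intensities.
pump: 88.3 − 20·log₁₀(42.8/4.4) = 88.3 − 19.76 = 68.54 dB(A).
conveyor drive: 75.3 − 20·log₁₀(10.7/4.3) = 75.3 − 7.92 = 67.38 dB(A).
refrigeration condenser: 76.3 − 20·log₁₀(18.0/3.0) = 76.3 − 15.56 = 60.74 dB(A).
Σ 10^(L/10) = 1.380e+07 → L_total = 10·log₁₀(1.380e+07) = 71.40 dB(A).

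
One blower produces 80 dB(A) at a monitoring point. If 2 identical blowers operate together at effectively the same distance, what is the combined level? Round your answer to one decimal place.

N identical incoherent sources raise the level by 10·log₁₀ N.
L_total = 80 + 10·log₁₀(2) = 80 + 3.010 = 83.01 dB(A).

83.0 dB(A)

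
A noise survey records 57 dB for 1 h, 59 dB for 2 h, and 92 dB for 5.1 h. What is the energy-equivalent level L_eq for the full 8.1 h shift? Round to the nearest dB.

90 dB

The energy average is taken in the linear domain: L_eq = 10·log₁₀[(Σ tᵢ·10^(Lᵢ/10))/T], T = 8.1 h.
Σ tᵢ·10^(Lᵢ/10) = 1·10^(57/10) + 2·10^(59/10) + 5.1·10^(92/10) = 8.085e+09.
L_eq = 10·log₁₀(8.085e+09/8.1) = 89.99 dB.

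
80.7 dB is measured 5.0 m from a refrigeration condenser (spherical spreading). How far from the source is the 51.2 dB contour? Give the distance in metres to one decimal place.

149.3 m

Point-source spreading drops the level by 20·log₁₀(r₂/r₁); inverting, r₂/r₁ = 10^(ΔL/20).
r₂ = 5.0·10^((80.7−51.2)/20) = 5.0·10^(29.5/20) = 149.27 m.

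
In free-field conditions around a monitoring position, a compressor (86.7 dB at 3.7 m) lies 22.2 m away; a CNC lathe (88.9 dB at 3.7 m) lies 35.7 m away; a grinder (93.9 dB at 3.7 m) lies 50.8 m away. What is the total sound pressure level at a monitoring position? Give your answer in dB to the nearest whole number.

Apply inverse-square spreading to bring every level to the receiver, then sum 10^(L/10).
compressor: 86.7 − 20·log₁₀(22.2/3.7) = 86.7 − 15.56 = 71.14 dB.
CNC lathe: 88.9 − 20·log₁₀(35.7/3.7) = 88.9 − 19.69 = 69.21 dB.
grinder: 93.9 − 20·log₁₀(50.8/3.7) = 93.9 − 22.75 = 71.15 dB.
Σ 10^(L/10) = 3.435e+07 → L_total = 10·log₁₀(3.435e+07) = 75.36 dB.

75 dB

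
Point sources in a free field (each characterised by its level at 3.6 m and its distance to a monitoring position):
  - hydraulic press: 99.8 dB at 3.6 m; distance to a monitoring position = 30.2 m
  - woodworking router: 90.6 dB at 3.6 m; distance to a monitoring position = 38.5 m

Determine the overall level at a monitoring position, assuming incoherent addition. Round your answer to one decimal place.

First find each source's level at the receiver (point-source: −20·log₁₀(r/r_ref)), then combine on an intensity basis.
hydraulic press: 99.8 − 20·log₁₀(30.2/3.6) = 99.8 − 18.47 = 81.33 dB.
woodworking router: 90.6 − 20·log₁₀(38.5/3.6) = 90.6 − 20.58 = 70.02 dB.
Σ 10^(L/10) = 1.457e+08 → L_total = 10·log₁₀(1.457e+08) = 81.64 dB.

81.6 dB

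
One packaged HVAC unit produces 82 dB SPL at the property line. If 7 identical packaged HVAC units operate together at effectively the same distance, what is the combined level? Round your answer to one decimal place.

L_total = L₁ + 10·log₁₀ N for N identical incoherent sources.
L_total = 82 + 10·log₁₀(7) = 82 + 8.451 = 90.45 dB SPL.

90.5 dB SPL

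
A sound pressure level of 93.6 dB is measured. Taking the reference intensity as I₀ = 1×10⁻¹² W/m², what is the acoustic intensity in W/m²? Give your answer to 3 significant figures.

I/I₀ = 10^(93.6/10) = 2.291e+09, so I = 2.291e+09 × 10⁻¹² W/m².

0.00229 W/m²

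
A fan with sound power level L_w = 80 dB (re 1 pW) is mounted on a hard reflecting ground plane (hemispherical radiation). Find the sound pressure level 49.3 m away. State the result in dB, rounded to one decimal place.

38.2 dB

The power spreads over a hemisphere of area 2π·r², so L_p = L_w − 10·log₁₀(2π·r²).
2π·r² = 1.527e+04 m², 10·log₁₀ of that is 41.839 dB.
L_p = 80 − 41.839 = 38.16 dB.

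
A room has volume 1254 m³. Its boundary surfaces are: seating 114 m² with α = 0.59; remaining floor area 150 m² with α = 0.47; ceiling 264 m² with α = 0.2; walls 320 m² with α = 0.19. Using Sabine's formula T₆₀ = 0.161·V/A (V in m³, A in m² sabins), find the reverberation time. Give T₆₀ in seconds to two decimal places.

A = Σ Sᵢαᵢ = 114·0.59 + 150·0.47 + 264·0.2 + 320·0.19 = 251.36 m².
T₆₀ = 0.161·V/A = 0.161·1254/251.36 = 0.803 s.

0.80 s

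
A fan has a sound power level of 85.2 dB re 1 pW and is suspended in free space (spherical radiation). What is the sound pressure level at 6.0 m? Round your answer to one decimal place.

Free-field spherical radiation: L_p = L_w − 10·log₁₀(4π·r²), r = 6.0 m.
4π·r² = 452.4 m², 10·log₁₀ of that is 26.555 dB.
L_p = 85.2 − 26.555 = 58.64 dB.

58.6 dB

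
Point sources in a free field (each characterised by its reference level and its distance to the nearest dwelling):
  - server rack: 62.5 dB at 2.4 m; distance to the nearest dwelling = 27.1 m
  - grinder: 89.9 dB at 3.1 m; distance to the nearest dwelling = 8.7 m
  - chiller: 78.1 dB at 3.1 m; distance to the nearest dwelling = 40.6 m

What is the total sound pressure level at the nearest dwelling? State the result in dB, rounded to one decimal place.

81.0 dB

Propagate each source to the receiver with L = L_ref − 20·log₁₀(r/r_ref), then add intensities.
server rack: 62.5 − 20·log₁₀(27.1/2.4) = 62.5 − 21.06 = 41.44 dB.
grinder: 89.9 − 20·log₁₀(8.7/3.1) = 89.9 − 8.96 = 80.94 dB.
chiller: 78.1 − 20·log₁₀(40.6/3.1) = 78.1 − 22.34 = 55.76 dB.
Σ 10^(L/10) = 1.245e+08 → L_total = 10·log₁₀(1.245e+08) = 80.95 dB.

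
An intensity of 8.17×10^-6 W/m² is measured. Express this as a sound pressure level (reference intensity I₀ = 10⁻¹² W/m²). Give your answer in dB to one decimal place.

I/I₀ = 8.17×10^-6/10⁻¹² = 8.17×10^6, and L = 10·log₁₀(I/I₀).
L = 10·(0.9122 + 6) = 69.12 dB.

69.1 dB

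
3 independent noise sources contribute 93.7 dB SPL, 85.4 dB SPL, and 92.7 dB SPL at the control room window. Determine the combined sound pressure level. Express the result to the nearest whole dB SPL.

97 dB SPL

Incoherent sources combine by intensity addition: L_total = 10·log₁₀(Σ 10^(L_i/10)).
Σ 10^(L/10) = 10^(93.7/10) + 10^(85.4/10) + 10^(92.7/10) = 4.553e+09.
L_total = 10·log₁₀(4.553e+09) = 96.58 dB SPL.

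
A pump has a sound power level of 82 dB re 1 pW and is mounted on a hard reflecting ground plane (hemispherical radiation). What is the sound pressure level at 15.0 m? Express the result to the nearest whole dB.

Free-field hemispherical radiation: L_p = L_w − 10·log₁₀(2π·r²), r = 15.0 m.
2π·r² = 1414 m², 10·log₁₀ of that is 31.504 dB.
L_p = 82 − 31.504 = 50.50 dB.

50 dB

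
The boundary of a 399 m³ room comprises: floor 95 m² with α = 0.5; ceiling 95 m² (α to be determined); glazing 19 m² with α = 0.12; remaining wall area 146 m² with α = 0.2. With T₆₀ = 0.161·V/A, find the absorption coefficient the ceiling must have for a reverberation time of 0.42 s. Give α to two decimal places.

A = 0.161·V/T₆₀ = 0.161·399/0.42 = 152.95 m² sabins.
Absorption from the other surfaces = 95·0.5 + 19·0.12 + 146·0.2 = 78.98 m², so the ceiling must supply 73.97 m² over 95 m².
α = 73.97/95 = 0.779.

0.78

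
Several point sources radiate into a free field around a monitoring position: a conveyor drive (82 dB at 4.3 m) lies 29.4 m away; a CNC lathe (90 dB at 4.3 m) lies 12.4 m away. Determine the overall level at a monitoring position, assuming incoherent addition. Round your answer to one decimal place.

Apply inverse-square spreading to bring every level to the receiver, then sum 10^(L/10).
conveyor drive: 82 − 20·log₁₀(29.4/4.3) = 82 − 16.70 = 65.30 dB.
CNC lathe: 90 − 20·log₁₀(12.4/4.3) = 90 − 9.20 = 80.80 dB.
Σ 10^(L/10) = 1.236e+08 → L_total = 10·log₁₀(1.236e+08) = 80.92 dB.

80.9 dB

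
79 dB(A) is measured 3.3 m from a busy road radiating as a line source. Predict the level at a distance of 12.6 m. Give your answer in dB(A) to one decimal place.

73.2 dB(A)

Line-source attenuation: ΔL = 10·log₁₀(r₂/r₁) = 10·log₁₀(12.6/3.3) = 5.819 dB.
L₂ = 79 − 10·log₁₀(12.6/3.3) = 79 − 5.819 = 73.18 dB(A).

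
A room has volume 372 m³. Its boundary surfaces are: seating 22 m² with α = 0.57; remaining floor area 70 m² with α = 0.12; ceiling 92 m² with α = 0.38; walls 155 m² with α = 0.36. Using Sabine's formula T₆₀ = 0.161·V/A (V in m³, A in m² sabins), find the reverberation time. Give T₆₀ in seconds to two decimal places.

0.54 s

A = Σ Sᵢαᵢ = 22·0.57 + 70·0.12 + 92·0.38 + 155·0.36 = 111.70 m².
T₆₀ = 0.161 × 372 / 111.70 = 0.536 s.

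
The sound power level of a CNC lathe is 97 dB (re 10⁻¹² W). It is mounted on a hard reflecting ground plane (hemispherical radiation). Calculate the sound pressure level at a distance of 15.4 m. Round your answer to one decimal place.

L_p = L_w − 10·log₁₀(2π·r²) with r = 15.4 m.
2π·r² = 1490 m², 10·log₁₀ of that is 31.732 dB.
L_p = 97 − 31.732 = 65.27 dB.

65.3 dB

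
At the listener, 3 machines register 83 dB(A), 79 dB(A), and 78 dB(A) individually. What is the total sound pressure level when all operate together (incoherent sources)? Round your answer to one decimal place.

85.3 dB(A)

For uncorrelated sources the intensities add, so convert each level to linear form, sum, and take 10·log₁₀ of the total.
Σ 10^(L/10) = 10^(83/10) + 10^(79/10) + 10^(78/10) = 3.421e+08.
L_total = 10·log₁₀(3.421e+08) = 85.34 dB(A).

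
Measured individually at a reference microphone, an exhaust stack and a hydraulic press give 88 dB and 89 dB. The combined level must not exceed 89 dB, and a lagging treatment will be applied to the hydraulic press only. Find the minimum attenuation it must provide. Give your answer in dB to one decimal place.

6.9 dB

Fixed contribution from the other source: Σ 10^(L/10) = 10^(88/10) = 6.310e+08 (88.00 dB).
The limit corresponds to 10^(89/10) = 7.943e+08; subtracting the fixed part leaves 1.634e+08 for the hydraulic press, i.e. 82.13 dB.
Required insertion loss = 89 − 82.13 = 6.87 dB.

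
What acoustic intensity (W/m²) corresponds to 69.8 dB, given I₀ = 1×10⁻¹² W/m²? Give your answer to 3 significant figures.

9.55e-06 W/m²

I/I₀ = 10^(69.8/10) = 9.55e+06, so I = 9.55e+06 × 10⁻¹² W/m².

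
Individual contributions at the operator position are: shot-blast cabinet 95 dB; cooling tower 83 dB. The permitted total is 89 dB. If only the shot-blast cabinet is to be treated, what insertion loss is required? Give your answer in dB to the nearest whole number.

7 dB

Fixed contribution from the other source: Σ 10^(L/10) = 10^(83/10) = 1.995e+08 (83.00 dB).
The limit corresponds to 10^(89/10) = 7.943e+08; subtracting the fixed part leaves 5.948e+08 for the shot-blast cabinet, i.e. 87.74 dB.
So the shot-blast cabinet must be reduced from 95 to 87.74 dB: IL = 7.26 dB.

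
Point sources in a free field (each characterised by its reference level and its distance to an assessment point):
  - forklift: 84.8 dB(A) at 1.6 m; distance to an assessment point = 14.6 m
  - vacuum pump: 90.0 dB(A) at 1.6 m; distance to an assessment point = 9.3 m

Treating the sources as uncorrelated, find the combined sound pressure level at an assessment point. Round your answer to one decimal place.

Propagate each source to the receiver with L = L_ref − 20·log₁₀(r/r_ref), then add intensities.
forklift: 84.8 − 20·log₁₀(14.6/1.6) = 84.8 − 19.20 = 65.60 dB(A).
vacuum pump: 90.0 − 20·log₁₀(9.3/1.6) = 90.0 − 15.29 = 74.71 dB(A).
Σ 10^(L/10) = 3.323e+07 → L_total = 10·log₁₀(3.323e+07) = 75.21 dB(A).

75.2 dB(A)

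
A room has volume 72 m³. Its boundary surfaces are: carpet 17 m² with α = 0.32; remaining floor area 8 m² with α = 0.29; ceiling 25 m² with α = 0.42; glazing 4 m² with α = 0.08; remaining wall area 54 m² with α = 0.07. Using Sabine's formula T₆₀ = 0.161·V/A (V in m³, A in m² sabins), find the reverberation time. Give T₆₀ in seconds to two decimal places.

0.52 s

Summing Sᵢαᵢ: 17·0.32 + 8·0.29 + 25·0.42 + 4·0.08 + 54·0.07 = 22.36 m².
T₆₀ = 0.161 × 72 / 22.36 = 0.518 s.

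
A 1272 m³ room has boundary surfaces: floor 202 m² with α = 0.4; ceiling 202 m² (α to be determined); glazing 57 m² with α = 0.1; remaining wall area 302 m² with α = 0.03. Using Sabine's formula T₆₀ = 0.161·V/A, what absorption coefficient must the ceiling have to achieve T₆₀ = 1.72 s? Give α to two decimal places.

0.12

Required total absorption A = 0.161·1272/1.72 = 119.07 m².
Absorption from the other surfaces = 202·0.4 + 57·0.1 + 302·0.03 = 95.56 m², so the ceiling must supply 23.51 m² over 202 m².
α = 23.51/202 = 0.116.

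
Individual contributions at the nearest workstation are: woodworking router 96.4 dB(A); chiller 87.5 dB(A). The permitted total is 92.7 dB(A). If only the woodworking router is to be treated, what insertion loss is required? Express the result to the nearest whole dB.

Fixed contribution from the other source: Σ 10^(L/10) = 10^(87.5/10) = 5.623e+08 (87.50 dB(A)).
To meet 92.7 dB(A) overall, the treated woodworking router may contribute at most 10^(92.7/10) − 5.623e+08 = 1.300e+09, i.e. 91.14 dB(A).
So the woodworking router must be reduced from 96.4 to 91.14 dB(A): IL = 5.26 dB.

5 dB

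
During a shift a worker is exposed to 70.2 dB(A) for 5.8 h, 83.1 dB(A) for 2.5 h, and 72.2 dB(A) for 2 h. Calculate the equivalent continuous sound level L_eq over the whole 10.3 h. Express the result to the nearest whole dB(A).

The energy average is taken in the linear domain: L_eq = 10·log₁₀[(Σ tᵢ·10^(Lᵢ/10))/T], T = 10.3 h.
Σ tᵢ·10^(Lᵢ/10) = 5.8·10^(70.2/10) + 2.5·10^(83.1/10) + 2·10^(72.2/10) = 6.044e+08.
L_eq = 10·log₁₀(6.044e+08/10.3) = 77.68 dB(A).

78 dB(A)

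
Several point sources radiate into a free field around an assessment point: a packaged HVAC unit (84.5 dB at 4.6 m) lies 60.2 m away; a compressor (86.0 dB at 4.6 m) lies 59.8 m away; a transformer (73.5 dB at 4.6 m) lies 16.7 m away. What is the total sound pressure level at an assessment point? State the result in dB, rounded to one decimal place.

67.6 dB

First find each source's level at the receiver (point-source: −20·log₁₀(r/r_ref)), then combine on an intensity basis.
packaged HVAC unit: 84.5 − 20·log₁₀(60.2/4.6) = 84.5 − 22.34 = 62.16 dB.
compressor: 86.0 − 20·log₁₀(59.8/4.6) = 86.0 − 22.28 = 63.72 dB.
transformer: 73.5 − 20·log₁₀(16.7/4.6) = 73.5 − 11.20 = 62.30 dB.
Σ 10^(L/10) = 5.700e+06 → L_total = 10·log₁₀(5.700e+06) = 67.56 dB.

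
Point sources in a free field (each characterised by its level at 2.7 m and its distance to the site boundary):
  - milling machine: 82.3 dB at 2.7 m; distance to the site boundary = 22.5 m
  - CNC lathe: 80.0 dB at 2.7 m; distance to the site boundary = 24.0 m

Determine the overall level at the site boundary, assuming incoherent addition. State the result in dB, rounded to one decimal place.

65.7 dB

Apply inverse-square spreading to bring every level to the receiver, then sum 10^(L/10).
milling machine: 82.3 − 20·log₁₀(22.5/2.7) = 82.3 − 18.42 = 63.88 dB.
CNC lathe: 80.0 − 20·log₁₀(24.0/2.7) = 80.0 − 18.98 = 61.02 dB.
Σ 10^(L/10) = 3.711e+06 → L_total = 10·log₁₀(3.711e+06) = 65.70 dB.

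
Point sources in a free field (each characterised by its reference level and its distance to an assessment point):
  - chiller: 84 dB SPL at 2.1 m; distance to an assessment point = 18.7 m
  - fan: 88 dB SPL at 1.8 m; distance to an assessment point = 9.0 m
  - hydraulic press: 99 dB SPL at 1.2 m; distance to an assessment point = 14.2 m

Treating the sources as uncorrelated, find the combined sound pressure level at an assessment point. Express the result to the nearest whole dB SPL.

79 dB SPL

Propagate each source to the receiver with L = L_ref − 20·log₁₀(r/r_ref), then add intensities.
chiller: 84 − 20·log₁₀(18.7/2.1) = 84 − 18.99 = 65.01 dB SPL.
fan: 88 − 20·log₁₀(9.0/1.8) = 88 − 13.98 = 74.02 dB SPL.
hydraulic press: 99 − 20·log₁₀(14.2/1.2) = 99 − 21.46 = 77.54 dB SPL.
Σ 10^(L/10) = 8.513e+07 → L_total = 10·log₁₀(8.513e+07) = 79.30 dB SPL.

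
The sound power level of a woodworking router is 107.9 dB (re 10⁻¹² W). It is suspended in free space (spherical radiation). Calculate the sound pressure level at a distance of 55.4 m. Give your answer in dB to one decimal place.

62.0 dB

Free-field spherical radiation: L_p = L_w − 10·log₁₀(4π·r²), r = 55.4 m.
4π·r² = 3.857e+04 m², 10·log₁₀ of that is 45.862 dB.
L_p = 107.9 − 45.862 = 62.04 dB.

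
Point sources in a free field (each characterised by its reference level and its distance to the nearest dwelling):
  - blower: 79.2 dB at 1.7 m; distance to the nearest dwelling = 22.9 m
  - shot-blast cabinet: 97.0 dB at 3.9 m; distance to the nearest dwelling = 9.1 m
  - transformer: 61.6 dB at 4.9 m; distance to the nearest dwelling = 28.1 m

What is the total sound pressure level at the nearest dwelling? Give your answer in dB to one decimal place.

Propagate each source to the receiver with L = L_ref − 20·log₁₀(r/r_ref), then add intensities.
blower: 79.2 − 20·log₁₀(22.9/1.7) = 79.2 − 22.59 = 56.61 dB.
shot-blast cabinet: 97.0 − 20·log₁₀(9.1/3.9) = 97.0 − 7.36 = 89.64 dB.
transformer: 61.6 − 20·log₁₀(28.1/4.9) = 61.6 − 15.17 = 46.43 dB.
Σ 10^(L/10) = 9.211e+08 → L_total = 10·log₁₀(9.211e+08) = 89.64 dB.

89.6 dB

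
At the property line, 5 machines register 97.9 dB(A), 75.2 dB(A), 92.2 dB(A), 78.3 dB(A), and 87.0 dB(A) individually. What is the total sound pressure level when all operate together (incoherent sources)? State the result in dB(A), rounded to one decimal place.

For uncorrelated sources the intensities add, so convert each level to linear form, sum, and take 10·log₁₀ of the total.
Σ 10^(L/10) = 10^(97.9/10) + 10^(75.2/10) + 10^(92.2/10) + 10^(78.3/10) + 10^(87.0/10) = 8.427e+09.
L_total = 10·log₁₀(8.427e+09) = 99.26 dB(A).

99.3 dB(A)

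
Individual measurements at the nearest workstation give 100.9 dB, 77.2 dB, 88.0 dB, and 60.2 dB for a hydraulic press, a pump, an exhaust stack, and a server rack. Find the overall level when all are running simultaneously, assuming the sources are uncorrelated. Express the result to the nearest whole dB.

For uncorrelated sources the intensities add, so convert each level to linear form, sum, and take 10·log₁₀ of the total.
Σ 10^(L/10) = 10^(100.9/10) + 10^(77.2/10) + 10^(88.0/10) + 10^(60.2/10) = 1.299e+10.
L_total = 10·log₁₀(1.299e+10) = 101.14 dB.

101 dB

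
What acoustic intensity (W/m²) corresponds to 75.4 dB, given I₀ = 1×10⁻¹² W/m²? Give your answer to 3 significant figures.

3.47e-05 W/m²

I = I₀·10^(L/10) = 10⁻¹² × 10^(75.4/10) = 10^(-4.460).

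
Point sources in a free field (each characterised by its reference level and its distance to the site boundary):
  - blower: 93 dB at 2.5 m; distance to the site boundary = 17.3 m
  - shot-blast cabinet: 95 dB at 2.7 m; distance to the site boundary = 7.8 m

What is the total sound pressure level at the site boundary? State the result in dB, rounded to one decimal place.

86.2 dB

First find each source's level at the receiver (point-source: −20·log₁₀(r/r_ref)), then combine on an intensity basis.
blower: 93 − 20·log₁₀(17.3/2.5) = 93 − 16.80 = 76.20 dB.
shot-blast cabinet: 95 − 20·log₁₀(7.8/2.7) = 95 − 9.21 = 85.79 dB.
Σ 10^(L/10) = 4.206e+08 → L_total = 10·log₁₀(4.206e+08) = 86.24 dB.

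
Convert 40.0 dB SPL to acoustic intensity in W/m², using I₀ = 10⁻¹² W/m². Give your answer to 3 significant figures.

1.00e-08 W/m²

L = 10·log₁₀(I/I₀) ⇒ I = I₀·10^(L/10) = 10⁻¹² × 10^4.00.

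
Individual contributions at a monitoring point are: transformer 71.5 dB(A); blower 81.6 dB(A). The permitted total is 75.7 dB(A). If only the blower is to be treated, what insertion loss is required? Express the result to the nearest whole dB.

8 dB

Everything except the blower sums to 10^(71.5/10) = 1.413e+07 in linear terms, 71.50 dB(A).
The limit corresponds to 10^(75.7/10) = 3.715e+07; subtracting the fixed part leaves 2.303e+07 for the blower, i.e. 73.62 dB(A).
So the blower must be reduced from 81.6 to 73.62 dB(A): IL = 7.98 dB.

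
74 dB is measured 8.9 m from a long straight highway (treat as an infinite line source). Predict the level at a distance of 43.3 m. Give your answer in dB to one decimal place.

Line-source attenuation: ΔL = 10·log₁₀(r₂/r₁) = 10·log₁₀(43.3/8.9) = 6.871 dB.
L₂ = 74 − 10·log₁₀(43.3/8.9) = 74 − 6.871 = 67.13 dB.

67.1 dB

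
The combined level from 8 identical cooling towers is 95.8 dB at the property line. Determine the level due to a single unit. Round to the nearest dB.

For N identical incoherent sources L_total = L₁ + 10·log₁₀ N, so L₁ = 95.8 − 10·log₁₀(8) = 95.8 − 9.031.

87 dB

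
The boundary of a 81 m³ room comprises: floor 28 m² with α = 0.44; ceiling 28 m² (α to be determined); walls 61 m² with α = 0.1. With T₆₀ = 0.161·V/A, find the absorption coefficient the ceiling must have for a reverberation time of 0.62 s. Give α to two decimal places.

0.09

Required total absorption A = 0.161·81/0.62 = 21.03 m².
Absorption from the other surfaces = 28·0.44 + 61·0.1 = 18.42 m², so the ceiling must supply 2.61 m² over 28 m².
α = 2.61/28 = 0.093.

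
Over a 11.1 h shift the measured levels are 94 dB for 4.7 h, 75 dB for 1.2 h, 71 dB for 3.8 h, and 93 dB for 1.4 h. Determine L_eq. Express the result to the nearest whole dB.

L_eq = 10·log₁₀[(1/T)·Σ tᵢ·10^(Lᵢ/10)] with T = 11.1 h.
Σ tᵢ·10^(Lᵢ/10) = 4.7·10^(94/10) + 1.2·10^(75/10) + 3.8·10^(71/10) + 1.4·10^(93/10) = 1.469e+10.
L_eq = 10·log₁₀(1.469e+10/11.1) = 91.22 dB.

91 dB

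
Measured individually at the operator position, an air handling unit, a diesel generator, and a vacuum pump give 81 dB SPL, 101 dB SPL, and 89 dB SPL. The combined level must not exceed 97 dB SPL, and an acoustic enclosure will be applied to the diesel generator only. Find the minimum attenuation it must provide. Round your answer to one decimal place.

4.9 dB

The untreated sources together contribute 10^(81/10) + 10^(89/10) = 9.202e+08, i.e. 89.64 dB SPL.
To meet 97 dB SPL overall, the treated diesel generator may contribute at most 10^(97/10) − 9.202e+08 = 4.092e+09, i.e. 96.12 dB SPL.
So the diesel generator must be reduced from 101 to 96.12 dB SPL: IL = 4.88 dB.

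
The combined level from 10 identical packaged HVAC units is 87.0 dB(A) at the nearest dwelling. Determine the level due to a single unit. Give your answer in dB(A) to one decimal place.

77.0 dB(A)

10 equal contributions raise the level by 10·log₁₀ 10 = 10.000 dB, so each unit alone gives 87.0 − 10.000.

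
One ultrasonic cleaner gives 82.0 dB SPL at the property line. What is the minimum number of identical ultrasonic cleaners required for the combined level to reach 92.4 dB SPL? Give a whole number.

11

Need L₁ + 10·log₁₀ N ≥ 92.4, i.e. log₁₀ N ≥ 1.04.
N ≥ 10^(10.4/10) = 10.965, so N = 11.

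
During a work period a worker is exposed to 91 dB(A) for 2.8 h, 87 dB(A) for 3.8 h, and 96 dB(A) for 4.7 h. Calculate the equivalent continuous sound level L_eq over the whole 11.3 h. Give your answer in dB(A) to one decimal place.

Weight each interval's intensity by its duration and average over T = 11.3 h:
Σ tᵢ·10^(Lᵢ/10) = 2.8·10^(91/10) + 3.8·10^(87/10) + 4.7·10^(96/10) = 2.414e+10.
L_eq = 10·log₁₀(2.414e+10/11.3) = 93.30 dB(A).

93.3 dB(A)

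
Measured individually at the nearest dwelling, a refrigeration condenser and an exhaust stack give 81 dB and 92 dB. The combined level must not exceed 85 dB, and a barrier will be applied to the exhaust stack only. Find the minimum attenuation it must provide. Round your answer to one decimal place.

9.2 dB

Fixed contribution from the other source: Σ 10^(L/10) = 10^(81/10) = 1.259e+08 (81.00 dB).
To meet 85 dB overall, the treated exhaust stack may contribute at most 10^(85/10) − 1.259e+08 = 1.903e+08, i.e. 82.80 dB.
Required insertion loss = 92 − 82.80 = 9.20 dB.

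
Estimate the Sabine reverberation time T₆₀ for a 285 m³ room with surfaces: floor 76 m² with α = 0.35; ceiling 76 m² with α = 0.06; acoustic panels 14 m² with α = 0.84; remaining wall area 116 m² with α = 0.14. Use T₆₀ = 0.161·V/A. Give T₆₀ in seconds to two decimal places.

A = Σ Sᵢαᵢ = 76·0.35 + 76·0.06 + 14·0.84 + 116·0.14 = 59.16 m².
T₆₀ = 0.161·V/A = 0.161·285/59.16 = 0.776 s.

0.78 s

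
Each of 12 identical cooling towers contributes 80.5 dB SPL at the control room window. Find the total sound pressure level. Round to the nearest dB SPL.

With 12 equal, uncorrelated contributions the intensity is 12× that of one unit, giving a rise of 10·log₁₀ 12.
L_total = 80.5 + 10·log₁₀(12) = 80.5 + 10.792 = 91.29 dB SPL.

91 dB SPL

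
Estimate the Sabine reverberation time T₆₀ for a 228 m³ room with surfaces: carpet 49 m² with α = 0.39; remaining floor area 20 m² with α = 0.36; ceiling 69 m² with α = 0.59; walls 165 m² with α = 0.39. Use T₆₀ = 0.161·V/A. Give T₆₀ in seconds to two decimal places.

A = Σ Sᵢαᵢ = 49·0.39 + 20·0.36 + 69·0.59 + 165·0.39 = 131.37 m².
T₆₀ = 0.161 × 228 / 131.37 = 0.279 s.

0.28 s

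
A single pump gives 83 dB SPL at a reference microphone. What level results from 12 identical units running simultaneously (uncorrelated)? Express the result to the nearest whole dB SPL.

L_total = L₁ + 10·log₁₀ N for N identical incoherent sources.
L_total = 83 + 10·log₁₀(12) = 83 + 10.792 = 93.79 dB SPL.

94 dB SPL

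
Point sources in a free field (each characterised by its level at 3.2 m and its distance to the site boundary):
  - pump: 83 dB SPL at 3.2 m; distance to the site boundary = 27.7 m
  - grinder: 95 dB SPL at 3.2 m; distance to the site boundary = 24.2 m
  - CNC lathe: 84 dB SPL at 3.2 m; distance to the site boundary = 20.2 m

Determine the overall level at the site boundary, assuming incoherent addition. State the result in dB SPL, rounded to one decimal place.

78.1 dB SPL

Propagate each source to the receiver with L = L_ref − 20·log₁₀(r/r_ref), then add intensities.
pump: 83 − 20·log₁₀(27.7/3.2) = 83 − 18.75 = 64.25 dB SPL.
grinder: 95 − 20·log₁₀(24.2/3.2) = 95 − 17.57 = 77.43 dB SPL.
CNC lathe: 84 − 20·log₁₀(20.2/3.2) = 84 − 16.00 = 68.00 dB SPL.
Σ 10^(L/10) = 6.426e+07 → L_total = 10·log₁₀(6.426e+07) = 78.08 dB SPL.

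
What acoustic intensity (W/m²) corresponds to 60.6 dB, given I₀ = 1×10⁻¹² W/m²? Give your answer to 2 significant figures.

1.1e-06 W/m²

I = I₀·10^(L/10) = 10⁻¹² × 10^(60.6/10) = 10^(-5.940).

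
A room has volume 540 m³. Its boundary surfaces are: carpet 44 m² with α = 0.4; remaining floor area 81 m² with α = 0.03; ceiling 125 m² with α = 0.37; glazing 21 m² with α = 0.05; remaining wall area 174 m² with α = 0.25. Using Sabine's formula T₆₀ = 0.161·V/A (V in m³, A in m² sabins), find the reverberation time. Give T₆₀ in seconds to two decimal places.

0.78 s

A = Σ Sᵢαᵢ = 44·0.4 + 81·0.03 + 125·0.37 + 21·0.05 + 174·0.25 = 110.83 m².
T₆₀ = 0.161 × 540 / 110.83 = 0.784 s.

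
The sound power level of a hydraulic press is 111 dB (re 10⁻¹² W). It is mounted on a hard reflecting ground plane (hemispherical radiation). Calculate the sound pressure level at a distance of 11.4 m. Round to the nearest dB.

82 dB

Free-field hemispherical radiation: L_p = L_w − 10·log₁₀(2π·r²), r = 11.4 m.
2π·r² = 816.6 m², 10·log₁₀ of that is 29.120 dB.
L_p = 111 − 29.120 = 81.88 dB.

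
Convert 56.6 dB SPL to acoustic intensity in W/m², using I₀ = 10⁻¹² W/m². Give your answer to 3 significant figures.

4.57e-07 W/m²

L = 10·log₁₀(I/I₀) ⇒ I = I₀·10^(L/10) = 10⁻¹² × 10^5.66.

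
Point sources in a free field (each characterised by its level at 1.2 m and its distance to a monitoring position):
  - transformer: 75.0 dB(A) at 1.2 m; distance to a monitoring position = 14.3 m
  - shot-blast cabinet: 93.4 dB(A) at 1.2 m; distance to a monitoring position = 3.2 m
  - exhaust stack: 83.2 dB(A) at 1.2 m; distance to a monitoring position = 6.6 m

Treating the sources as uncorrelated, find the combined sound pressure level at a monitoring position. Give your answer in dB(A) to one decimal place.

Propagate each source to the receiver with L = L_ref − 20·log₁₀(r/r_ref), then add intensities.
transformer: 75.0 − 20·log₁₀(14.3/1.2) = 75.0 − 21.52 = 53.48 dB(A).
shot-blast cabinet: 93.4 − 20·log₁₀(3.2/1.2) = 93.4 − 8.52 = 84.88 dB(A).
exhaust stack: 83.2 − 20·log₁₀(6.6/1.2) = 83.2 − 14.81 = 68.39 dB(A).
Σ 10^(L/10) = 3.148e+08 → L_total = 10·log₁₀(3.148e+08) = 84.98 dB(A).

85.0 dB(A)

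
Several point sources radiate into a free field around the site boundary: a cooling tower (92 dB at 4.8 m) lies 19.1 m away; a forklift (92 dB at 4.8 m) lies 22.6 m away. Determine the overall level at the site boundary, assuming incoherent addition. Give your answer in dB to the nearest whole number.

82 dB

First find each source's level at the receiver (point-source: −20·log₁₀(r/r_ref)), then combine on an intensity basis.
cooling tower: 92 − 20·log₁₀(19.1/4.8) = 92 − 12.00 = 80.00 dB.
forklift: 92 − 20·log₁₀(22.6/4.8) = 92 − 13.46 = 78.54 dB.
Σ 10^(L/10) = 1.716e+08 → L_total = 10·log₁₀(1.716e+08) = 82.34 dB.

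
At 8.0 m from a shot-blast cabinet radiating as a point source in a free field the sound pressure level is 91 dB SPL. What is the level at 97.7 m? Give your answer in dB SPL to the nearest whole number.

Point-source attenuation: ΔL = 20·log₁₀(r₂/r₁) = 20·log₁₀(97.7/8.0) = 21.736 dB.
L₂ = 91 − 20·log₁₀(97.7/8.0) = 91 − 21.736 = 69.26 dB SPL.

69 dB SPL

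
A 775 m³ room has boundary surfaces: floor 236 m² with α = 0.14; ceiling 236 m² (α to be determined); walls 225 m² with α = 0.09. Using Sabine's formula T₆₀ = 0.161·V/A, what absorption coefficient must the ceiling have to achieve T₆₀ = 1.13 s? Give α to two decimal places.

From T₆₀ = 0.161·V/A, the target T₆₀ = 1.13 s needs A = 0.161·775/1.13 = 110.42 m².
Absorption from the other surfaces = 236·0.14 + 225·0.09 = 53.29 m², so the ceiling must supply 57.13 m² over 236 m².
α = 57.13/236 = 0.242.

0.24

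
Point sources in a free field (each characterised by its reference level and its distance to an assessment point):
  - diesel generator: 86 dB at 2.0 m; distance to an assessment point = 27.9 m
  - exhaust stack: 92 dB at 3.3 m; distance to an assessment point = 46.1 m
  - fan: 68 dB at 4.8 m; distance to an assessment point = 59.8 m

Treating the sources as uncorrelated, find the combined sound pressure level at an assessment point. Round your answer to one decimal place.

Apply inverse-square spreading to bring every level to the receiver, then sum 10^(L/10).
diesel generator: 86 − 20·log₁₀(27.9/2.0) = 86 − 22.89 = 63.11 dB.
exhaust stack: 92 − 20·log₁₀(46.1/3.3) = 92 − 22.90 = 69.10 dB.
fan: 68 − 20·log₁₀(59.8/4.8) = 68 − 21.91 = 46.09 dB.
Σ 10^(L/10) = 1.021e+07 → L_total = 10·log₁₀(1.021e+07) = 70.09 dB.

70.1 dB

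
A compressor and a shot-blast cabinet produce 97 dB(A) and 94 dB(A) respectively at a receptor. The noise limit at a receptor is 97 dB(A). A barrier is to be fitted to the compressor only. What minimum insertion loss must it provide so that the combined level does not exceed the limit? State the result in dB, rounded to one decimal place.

Everything except the compressor sums to 10^(94/10) = 2.512e+09 in linear terms, 94.00 dB(A).
The limit corresponds to 10^(97/10) = 5.012e+09; subtracting the fixed part leaves 2.500e+09 for the compressor, i.e. 93.98 dB(A).
Required insertion loss = 97 − 93.98 = 3.02 dB.

3.0 dB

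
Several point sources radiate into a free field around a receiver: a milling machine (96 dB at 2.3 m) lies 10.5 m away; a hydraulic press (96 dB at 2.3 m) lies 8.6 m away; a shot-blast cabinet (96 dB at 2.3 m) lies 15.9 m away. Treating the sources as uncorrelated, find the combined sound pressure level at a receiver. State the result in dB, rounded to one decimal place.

87.5 dB

First find each source's level at the receiver (point-source: −20·log₁₀(r/r_ref)), then combine on an intensity basis.
milling machine: 96 − 20·log₁₀(10.5/2.3) = 96 − 13.19 = 82.81 dB.
hydraulic press: 96 − 20·log₁₀(8.6/2.3) = 96 − 11.46 = 84.54 dB.
shot-blast cabinet: 96 − 20·log₁₀(15.9/2.3) = 96 − 16.79 = 79.21 dB.
Σ 10^(L/10) = 5.591e+08 → L_total = 10·log₁₀(5.591e+08) = 87.47 dB.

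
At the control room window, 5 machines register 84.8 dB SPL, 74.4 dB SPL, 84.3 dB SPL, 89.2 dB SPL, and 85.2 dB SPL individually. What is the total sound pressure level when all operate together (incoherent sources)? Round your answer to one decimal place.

92.5 dB SPL

Incoherent sources combine by intensity addition: L_total = 10·log₁₀(Σ 10^(L_i/10)).
Σ 10^(L/10) = 10^(84.8/10) + 10^(74.4/10) + 10^(84.3/10) + 10^(89.2/10) + 10^(85.2/10) = 1.762e+09.
L_total = 10·log₁₀(1.762e+09) = 92.46 dB SPL.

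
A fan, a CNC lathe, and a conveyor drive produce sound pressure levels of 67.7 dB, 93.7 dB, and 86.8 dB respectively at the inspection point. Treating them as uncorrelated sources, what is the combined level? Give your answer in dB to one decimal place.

94.5 dB

Incoherent sources combine by intensity addition: L_total = 10·log₁₀(Σ 10^(L_i/10)).
Σ 10^(L/10) = 10^(67.7/10) + 10^(93.7/10) + 10^(86.8/10) = 2.829e+09.
L_total = 10·log₁₀(2.829e+09) = 94.52 dB.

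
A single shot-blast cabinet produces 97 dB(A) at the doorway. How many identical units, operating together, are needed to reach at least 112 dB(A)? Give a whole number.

N identical sources give L₁ + 10·log₁₀ N, so require 10·log₁₀ N ≥ 112 − 97 = 15.0 dB.
N ≥ 10^(15.0/10) = 31.623, so N = 32.

32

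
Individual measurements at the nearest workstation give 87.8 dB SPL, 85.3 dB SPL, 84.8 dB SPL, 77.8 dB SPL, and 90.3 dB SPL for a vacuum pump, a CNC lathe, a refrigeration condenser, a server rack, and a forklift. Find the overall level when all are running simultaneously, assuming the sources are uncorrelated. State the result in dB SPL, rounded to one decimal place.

For uncorrelated sources the intensities add, so convert each level to linear form, sum, and take 10·log₁₀ of the total.
Σ 10^(L/10) = 10^(87.8/10) + 10^(85.3/10) + 10^(84.8/10) + 10^(77.8/10) + 10^(90.3/10) = 2.375e+09.
L_total = 10·log₁₀(2.375e+09) = 93.76 dB SPL.

93.8 dB SPL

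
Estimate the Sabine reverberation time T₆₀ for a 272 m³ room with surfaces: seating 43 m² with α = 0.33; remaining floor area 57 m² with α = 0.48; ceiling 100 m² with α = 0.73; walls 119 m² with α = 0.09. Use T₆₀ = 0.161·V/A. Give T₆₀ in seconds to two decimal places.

A = Σ Sᵢαᵢ = 43·0.33 + 57·0.48 + 100·0.73 + 119·0.09 = 125.26 m².
T₆₀ = 0.161 × 272 / 125.26 = 0.350 s.

0.35 s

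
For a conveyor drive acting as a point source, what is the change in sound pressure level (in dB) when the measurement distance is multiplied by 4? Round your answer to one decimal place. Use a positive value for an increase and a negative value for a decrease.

-12.0 dB

A point source loses 6 dB per doubling of distance; generally ΔL = −20·log₁₀(r₂/r₁).
ΔL = −20·log₁₀(4) = -12.04 dB.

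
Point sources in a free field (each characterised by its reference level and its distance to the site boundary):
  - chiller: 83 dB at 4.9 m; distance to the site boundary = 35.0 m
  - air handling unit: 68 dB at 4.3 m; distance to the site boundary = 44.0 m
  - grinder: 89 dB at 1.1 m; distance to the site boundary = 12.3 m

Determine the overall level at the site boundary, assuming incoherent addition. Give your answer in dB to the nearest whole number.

Apply inverse-square spreading to bring every level to the receiver, then sum 10^(L/10).
chiller: 83 − 20·log₁₀(35.0/4.9) = 83 − 17.08 = 65.92 dB.
air handling unit: 68 − 20·log₁₀(44.0/4.3) = 68 − 20.20 = 47.80 dB.
grinder: 89 − 20·log₁₀(12.3/1.1) = 89 − 20.97 = 68.03 dB.
Σ 10^(L/10) = 1.032e+07 → L_total = 10·log₁₀(1.032e+07) = 70.14 dB.

70 dB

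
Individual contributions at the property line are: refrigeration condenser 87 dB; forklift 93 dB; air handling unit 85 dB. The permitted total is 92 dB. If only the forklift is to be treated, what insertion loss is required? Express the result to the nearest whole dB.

Everything except the forklift sums to 10^(87/10) + 10^(85/10) = 8.174e+08 in linear terms, 89.12 dB.
To meet 92 dB overall, the treated forklift may contribute at most 10^(92/10) − 8.174e+08 = 7.675e+08, i.e. 88.85 dB.
So the forklift must be reduced from 93 to 88.85 dB: IL = 4.15 dB.

4 dB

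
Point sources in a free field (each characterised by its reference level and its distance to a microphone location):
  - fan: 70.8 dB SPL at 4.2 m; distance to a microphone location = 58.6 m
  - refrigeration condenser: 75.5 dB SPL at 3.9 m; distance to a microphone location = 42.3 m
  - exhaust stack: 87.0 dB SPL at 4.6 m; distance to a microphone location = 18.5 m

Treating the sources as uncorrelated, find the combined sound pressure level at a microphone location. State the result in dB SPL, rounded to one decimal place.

Propagate each source to the receiver with L = L_ref − 20·log₁₀(r/r_ref), then add intensities.
fan: 70.8 − 20·log₁₀(58.6/4.2) = 70.8 − 22.89 = 47.91 dB SPL.
refrigeration condenser: 75.5 − 20·log₁₀(42.3/3.9) = 75.5 − 20.71 = 54.79 dB SPL.
exhaust stack: 87.0 − 20·log₁₀(18.5/4.6) = 87.0 − 12.09 = 74.91 dB SPL.
Σ 10^(L/10) = 3.135e+07 → L_total = 10·log₁₀(3.135e+07) = 74.96 dB SPL.

75.0 dB SPL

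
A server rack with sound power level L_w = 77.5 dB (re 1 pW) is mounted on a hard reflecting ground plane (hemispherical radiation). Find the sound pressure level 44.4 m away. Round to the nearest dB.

The power spreads over a hemisphere of area 2π·r², so L_p = L_w − 10·log₁₀(2π·r²).
2π·r² = 1.239e+04 m², 10·log₁₀ of that is 40.929 dB.
L_p = 77.5 − 40.929 = 36.57 dB.

37 dB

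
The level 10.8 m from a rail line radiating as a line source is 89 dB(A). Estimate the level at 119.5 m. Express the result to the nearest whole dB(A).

79 dB(A)

Cylindrical spreading from a line source gives a 10·log₁₀(r₂/r₁) drop.
L₂ = 89 − 10·log₁₀(119.5/10.8) = 89 − 10.439 = 78.56 dB(A).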